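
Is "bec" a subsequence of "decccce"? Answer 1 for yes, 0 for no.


Check if "bec" is a subsequence of "decccce"
Greedy scan:
  Position 0 ('d'): no match needed
  Position 1 ('e'): no match needed
  Position 2 ('c'): no match needed
  Position 3 ('c'): no match needed
  Position 4 ('c'): no match needed
  Position 5 ('c'): no match needed
  Position 6 ('e'): no match needed
Only matched 0/3 characters => not a subsequence

0


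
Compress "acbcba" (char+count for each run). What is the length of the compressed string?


Input: acbcba
Runs:
  'a' x 1 => "a1"
  'c' x 1 => "c1"
  'b' x 1 => "b1"
  'c' x 1 => "c1"
  'b' x 1 => "b1"
  'a' x 1 => "a1"
Compressed: "a1c1b1c1b1a1"
Compressed length: 12

12


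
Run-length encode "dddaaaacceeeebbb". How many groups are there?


Input: dddaaaacceeeebbb
Scanning for consecutive runs:
  Group 1: 'd' x 3 (positions 0-2)
  Group 2: 'a' x 4 (positions 3-6)
  Group 3: 'c' x 2 (positions 7-8)
  Group 4: 'e' x 4 (positions 9-12)
  Group 5: 'b' x 3 (positions 13-15)
Total groups: 5

5


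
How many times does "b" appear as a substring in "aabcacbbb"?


Searching for "b" in "aabcacbbb"
Scanning each position:
  Position 0: "a" => no
  Position 1: "a" => no
  Position 2: "b" => MATCH
  Position 3: "c" => no
  Position 4: "a" => no
  Position 5: "c" => no
  Position 6: "b" => MATCH
  Position 7: "b" => MATCH
  Position 8: "b" => MATCH
Total occurrences: 4

4


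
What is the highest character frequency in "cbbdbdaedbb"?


Input: cbbdbdaedbb
Character counts:
  'a': 1
  'b': 5
  'c': 1
  'd': 3
  'e': 1
Maximum frequency: 5

5


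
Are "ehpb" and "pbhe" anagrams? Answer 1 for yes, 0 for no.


Strings: "ehpb", "pbhe"
Sorted first:  behp
Sorted second: behp
Sorted forms match => anagrams

1


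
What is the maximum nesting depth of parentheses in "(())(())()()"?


Input: "(())(())()()"
Tracking depth:
  Position 0 '(': depth becomes 1
  Position 1 '(': depth becomes 2
  Position 2 ')': depth becomes 1
  Position 3 ')': depth becomes 0
  Position 4 '(': depth becomes 1
  Position 5 '(': depth becomes 2
  Position 6 ')': depth becomes 1
  Position 7 ')': depth becomes 0
  Position 8 '(': depth becomes 1
  Position 9 ')': depth becomes 0
  Position 10 '(': depth becomes 1
  Position 11 ')': depth becomes 0
Maximum depth reached: 2

2


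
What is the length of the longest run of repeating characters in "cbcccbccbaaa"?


Input: "cbcccbccbaaa"
Scanning for longest run:
  Position 1 ('b'): new char, reset run to 1
  Position 2 ('c'): new char, reset run to 1
  Position 3 ('c'): continues run of 'c', length=2
  Position 4 ('c'): continues run of 'c', length=3
  Position 5 ('b'): new char, reset run to 1
  Position 6 ('c'): new char, reset run to 1
  Position 7 ('c'): continues run of 'c', length=2
  Position 8 ('b'): new char, reset run to 1
  Position 9 ('a'): new char, reset run to 1
  Position 10 ('a'): continues run of 'a', length=2
  Position 11 ('a'): continues run of 'a', length=3
Longest run: 'c' with length 3

3


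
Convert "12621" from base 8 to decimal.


Input: "12621" in base 8
Positional expansion:
  Digit '1' (value 1) x 8^4 = 4096
  Digit '2' (value 2) x 8^3 = 1024
  Digit '6' (value 6) x 8^2 = 384
  Digit '2' (value 2) x 8^1 = 16
  Digit '1' (value 1) x 8^0 = 1
Sum = 5521

5521


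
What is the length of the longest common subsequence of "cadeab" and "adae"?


LCS of "cadeab" and "adae"
DP table:
           a    d    a    e
      0    0    0    0    0
  c   0    0    0    0    0
  a   0    1    1    1    1
  d   0    1    2    2    2
  e   0    1    2    2    3
  a   0    1    2    3    3
  b   0    1    2    3    3
LCS length = dp[6][4] = 3

3


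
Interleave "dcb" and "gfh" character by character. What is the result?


Interleaving "dcb" and "gfh":
  Position 0: 'd' from first, 'g' from second => "dg"
  Position 1: 'c' from first, 'f' from second => "cf"
  Position 2: 'b' from first, 'h' from second => "bh"
Result: dgcfbh

dgcfbh


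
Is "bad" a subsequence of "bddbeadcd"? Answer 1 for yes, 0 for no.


Check if "bad" is a subsequence of "bddbeadcd"
Greedy scan:
  Position 0 ('b'): matches sub[0] = 'b'
  Position 1 ('d'): no match needed
  Position 2 ('d'): no match needed
  Position 3 ('b'): no match needed
  Position 4 ('e'): no match needed
  Position 5 ('a'): matches sub[1] = 'a'
  Position 6 ('d'): matches sub[2] = 'd'
  Position 7 ('c'): no match needed
  Position 8 ('d'): no match needed
All 3 characters matched => is a subsequence

1


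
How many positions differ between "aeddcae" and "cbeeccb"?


Comparing "aeddcae" and "cbeeccb" position by position:
  Position 0: 'a' vs 'c' => DIFFER
  Position 1: 'e' vs 'b' => DIFFER
  Position 2: 'd' vs 'e' => DIFFER
  Position 3: 'd' vs 'e' => DIFFER
  Position 4: 'c' vs 'c' => same
  Position 5: 'a' vs 'c' => DIFFER
  Position 6: 'e' vs 'b' => DIFFER
Positions that differ: 6

6


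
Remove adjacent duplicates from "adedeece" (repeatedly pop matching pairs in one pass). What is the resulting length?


Input: adedeece
Stack-based adjacent duplicate removal:
  Read 'a': push. Stack: a
  Read 'd': push. Stack: ad
  Read 'e': push. Stack: ade
  Read 'd': push. Stack: aded
  Read 'e': push. Stack: adede
  Read 'e': matches stack top 'e' => pop. Stack: aded
  Read 'c': push. Stack: adedc
  Read 'e': push. Stack: adedce
Final stack: "adedce" (length 6)

6


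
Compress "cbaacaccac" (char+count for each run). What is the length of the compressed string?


Input: cbaacaccac
Runs:
  'c' x 1 => "c1"
  'b' x 1 => "b1"
  'a' x 2 => "a2"
  'c' x 1 => "c1"
  'a' x 1 => "a1"
  'c' x 2 => "c2"
  'a' x 1 => "a1"
  'c' x 1 => "c1"
Compressed: "c1b1a2c1a1c2a1c1"
Compressed length: 16

16


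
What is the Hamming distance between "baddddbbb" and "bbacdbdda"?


Comparing "baddddbbb" and "bbacdbdda" position by position:
  Position 0: 'b' vs 'b' => same
  Position 1: 'a' vs 'b' => differ
  Position 2: 'd' vs 'a' => differ
  Position 3: 'd' vs 'c' => differ
  Position 4: 'd' vs 'd' => same
  Position 5: 'd' vs 'b' => differ
  Position 6: 'b' vs 'd' => differ
  Position 7: 'b' vs 'd' => differ
  Position 8: 'b' vs 'a' => differ
Total differences (Hamming distance): 7

7


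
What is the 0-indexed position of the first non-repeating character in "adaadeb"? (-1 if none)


Input: adaadeb
Character frequencies:
  'a': 3
  'b': 1
  'd': 2
  'e': 1
Scanning left to right for freq == 1:
  Position 0 ('a'): freq=3, skip
  Position 1 ('d'): freq=2, skip
  Position 2 ('a'): freq=3, skip
  Position 3 ('a'): freq=3, skip
  Position 4 ('d'): freq=2, skip
  Position 5 ('e'): unique! => answer = 5

5


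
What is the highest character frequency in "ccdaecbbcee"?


Input: ccdaecbbcee
Character counts:
  'a': 1
  'b': 2
  'c': 4
  'd': 1
  'e': 3
Maximum frequency: 4

4


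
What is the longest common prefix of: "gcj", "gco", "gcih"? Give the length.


Words: gcj, gco, gcih
  Position 0: all 'g' => match
  Position 1: all 'c' => match
  Position 2: ('j', 'o', 'i') => mismatch, stop
LCP = "gc" (length 2)

2


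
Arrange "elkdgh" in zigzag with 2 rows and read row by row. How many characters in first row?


Zigzag "elkdgh" into 2 rows:
Placing characters:
  'e' => row 0
  'l' => row 1
  'k' => row 0
  'd' => row 1
  'g' => row 0
  'h' => row 1
Rows:
  Row 0: "ekg"
  Row 1: "ldh"
First row length: 3

3


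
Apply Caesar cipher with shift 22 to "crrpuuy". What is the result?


Caesar cipher: shift "crrpuuy" by 22
  'c' (pos 2) + 22 = pos 24 = 'y'
  'r' (pos 17) + 22 = pos 13 = 'n'
  'r' (pos 17) + 22 = pos 13 = 'n'
  'p' (pos 15) + 22 = pos 11 = 'l'
  'u' (pos 20) + 22 = pos 16 = 'q'
  'u' (pos 20) + 22 = pos 16 = 'q'
  'y' (pos 24) + 22 = pos 20 = 'u'
Result: ynnlqqu

ynnlqqu


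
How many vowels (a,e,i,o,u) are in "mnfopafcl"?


Input: mnfopafcl
Checking each character:
  'm' at position 0: consonant
  'n' at position 1: consonant
  'f' at position 2: consonant
  'o' at position 3: vowel (running total: 1)
  'p' at position 4: consonant
  'a' at position 5: vowel (running total: 2)
  'f' at position 6: consonant
  'c' at position 7: consonant
  'l' at position 8: consonant
Total vowels: 2

2


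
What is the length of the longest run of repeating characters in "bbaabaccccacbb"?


Input: "bbaabaccccacbb"
Scanning for longest run:
  Position 1 ('b'): continues run of 'b', length=2
  Position 2 ('a'): new char, reset run to 1
  Position 3 ('a'): continues run of 'a', length=2
  Position 4 ('b'): new char, reset run to 1
  Position 5 ('a'): new char, reset run to 1
  Position 6 ('c'): new char, reset run to 1
  Position 7 ('c'): continues run of 'c', length=2
  Position 8 ('c'): continues run of 'c', length=3
  Position 9 ('c'): continues run of 'c', length=4
  Position 10 ('a'): new char, reset run to 1
  Position 11 ('c'): new char, reset run to 1
  Position 12 ('b'): new char, reset run to 1
  Position 13 ('b'): continues run of 'b', length=2
Longest run: 'c' with length 4

4


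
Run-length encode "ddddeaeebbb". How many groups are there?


Input: ddddeaeebbb
Scanning for consecutive runs:
  Group 1: 'd' x 4 (positions 0-3)
  Group 2: 'e' x 1 (positions 4-4)
  Group 3: 'a' x 1 (positions 5-5)
  Group 4: 'e' x 2 (positions 6-7)
  Group 5: 'b' x 3 (positions 8-10)
Total groups: 5

5


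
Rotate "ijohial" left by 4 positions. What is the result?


Input: "ijohial", rotate left by 4
First 4 characters: "ijoh"
Remaining characters: "ial"
Concatenate remaining + first: "ial" + "ijoh" = "ialijoh"

ialijoh


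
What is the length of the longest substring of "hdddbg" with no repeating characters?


Input: "hdddbg"
Sliding window (track last position of each char):
  Position 0 ('h'): window [0,0] length 1 -- new best
  Position 1 ('d'): window [0,1] length 2 -- new best
  Position 2 ('d'): repeat (last at 1), move window start to 2
  Position 2 ('d'): window [2,2] length 1
  Position 3 ('d'): repeat (last at 2), move window start to 3
  Position 3 ('d'): window [3,3] length 1
  Position 4 ('b'): window [3,4] length 2
  Position 5 ('g'): window [3,5] length 3 -- new best
Longest substring with no repeats: "dbg" with length 3

3


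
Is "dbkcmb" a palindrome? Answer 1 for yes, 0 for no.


Input: dbkcmb
Reversed: bmckbd
  Compare pos 0 ('d') with pos 5 ('b'): MISMATCH
  Compare pos 1 ('b') with pos 4 ('m'): MISMATCH
  Compare pos 2 ('k') with pos 3 ('c'): MISMATCH
Result: not a palindrome

0


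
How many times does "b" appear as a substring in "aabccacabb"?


Searching for "b" in "aabccacabb"
Scanning each position:
  Position 0: "a" => no
  Position 1: "a" => no
  Position 2: "b" => MATCH
  Position 3: "c" => no
  Position 4: "c" => no
  Position 5: "a" => no
  Position 6: "c" => no
  Position 7: "a" => no
  Position 8: "b" => MATCH
  Position 9: "b" => MATCH
Total occurrences: 3

3


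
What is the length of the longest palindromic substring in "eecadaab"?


Input: "eecadaab"
Checking substrings for palindromes:
  [3:6] "ada" (len 3) => palindrome
  [0:2] "ee" (len 2) => palindrome
  [5:7] "aa" (len 2) => palindrome
Longest palindromic substring: "ada" with length 3

3


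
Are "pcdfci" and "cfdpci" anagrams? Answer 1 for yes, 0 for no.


Strings: "pcdfci", "cfdpci"
Sorted first:  ccdfip
Sorted second: ccdfip
Sorted forms match => anagrams

1


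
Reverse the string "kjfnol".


Input: kjfnol
Reading characters right to left:
  Position 5: 'l'
  Position 4: 'o'
  Position 3: 'n'
  Position 2: 'f'
  Position 1: 'j'
  Position 0: 'k'
Reversed: lonfjk

lonfjk


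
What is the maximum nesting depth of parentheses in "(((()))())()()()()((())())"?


Input: "(((()))())()()()()((())())"
Tracking depth:
  Position 0 '(': depth becomes 1
  Position 1 '(': depth becomes 2
  Position 2 '(': depth becomes 3
  Position 3 '(': depth becomes 4
  Position 4 ')': depth becomes 3
  Position 5 ')': depth becomes 2
  Position 6 ')': depth becomes 1
  Position 7 '(': depth becomes 2
  Position 8 ')': depth becomes 1
  Position 9 ')': depth becomes 0
  Position 10 '(': depth becomes 1
  Position 11 ')': depth becomes 0
  Position 12 '(': depth becomes 1
  Position 13 ')': depth becomes 0
  Position 14 '(': depth becomes 1
  Position 15 ')': depth becomes 0
  Position 16 '(': depth becomes 1
  Position 17 ')': depth becomes 0
  Position 18 '(': depth becomes 1
  Position 19 '(': depth becomes 2
  Position 20 '(': depth becomes 3
  Position 21 ')': depth becomes 2
  Position 22 ')': depth becomes 1
  Position 23 '(': depth becomes 2
  Position 24 ')': depth becomes 1
  Position 25 ')': depth becomes 0
Maximum depth reached: 4

4


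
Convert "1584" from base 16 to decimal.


Input: "1584" in base 16
Positional expansion:
  Digit '1' (value 1) x 16^3 = 4096
  Digit '5' (value 5) x 16^2 = 1280
  Digit '8' (value 8) x 16^1 = 128
  Digit '4' (value 4) x 16^0 = 4
Sum = 5508

5508


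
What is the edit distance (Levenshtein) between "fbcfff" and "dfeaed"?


Computing edit distance: "fbcfff" -> "dfeaed"
DP table:
           d    f    e    a    e    d
      0    1    2    3    4    5    6
  f   1    1    1    2    3    4    5
  b   2    2    2    2    3    4    5
  c   3    3    3    3    3    4    5
  f   4    4    3    4    4    4    5
  f   5    5    4    4    5    5    5
  f   6    6    5    5    5    6    6
Edit distance = dp[6][6] = 6

6


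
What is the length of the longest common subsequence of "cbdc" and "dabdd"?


LCS of "cbdc" and "dabdd"
DP table:
           d    a    b    d    d
      0    0    0    0    0    0
  c   0    0    0    0    0    0
  b   0    0    0    1    1    1
  d   0    1    1    1    2    2
  c   0    1    1    1    2    2
LCS length = dp[4][5] = 2

2


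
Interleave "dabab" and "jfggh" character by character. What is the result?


Interleaving "dabab" and "jfggh":
  Position 0: 'd' from first, 'j' from second => "dj"
  Position 1: 'a' from first, 'f' from second => "af"
  Position 2: 'b' from first, 'g' from second => "bg"
  Position 3: 'a' from first, 'g' from second => "ag"
  Position 4: 'b' from first, 'h' from second => "bh"
Result: djafbgagbh

djafbgagbh


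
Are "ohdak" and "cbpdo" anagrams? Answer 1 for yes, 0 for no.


Strings: "ohdak", "cbpdo"
Sorted first:  adhko
Sorted second: bcdop
Differ at position 0: 'a' vs 'b' => not anagrams

0


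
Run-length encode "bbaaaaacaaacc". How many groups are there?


Input: bbaaaaacaaacc
Scanning for consecutive runs:
  Group 1: 'b' x 2 (positions 0-1)
  Group 2: 'a' x 5 (positions 2-6)
  Group 3: 'c' x 1 (positions 7-7)
  Group 4: 'a' x 3 (positions 8-10)
  Group 5: 'c' x 2 (positions 11-12)
Total groups: 5

5


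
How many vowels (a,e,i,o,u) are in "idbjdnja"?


Input: idbjdnja
Checking each character:
  'i' at position 0: vowel (running total: 1)
  'd' at position 1: consonant
  'b' at position 2: consonant
  'j' at position 3: consonant
  'd' at position 4: consonant
  'n' at position 5: consonant
  'j' at position 6: consonant
  'a' at position 7: vowel (running total: 2)
Total vowels: 2

2


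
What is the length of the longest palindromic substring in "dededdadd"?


Input: "dededdadd"
Checking substrings for palindromes:
  [0:5] "deded" (len 5) => palindrome
  [4:9] "ddadd" (len 5) => palindrome
  [0:3] "ded" (len 3) => palindrome
  [1:4] "ede" (len 3) => palindrome
  [2:5] "ded" (len 3) => palindrome
  [5:8] "dad" (len 3) => palindrome
Longest palindromic substring: "deded" with length 5

5


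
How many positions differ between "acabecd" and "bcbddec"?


Comparing "acabecd" and "bcbddec" position by position:
  Position 0: 'a' vs 'b' => DIFFER
  Position 1: 'c' vs 'c' => same
  Position 2: 'a' vs 'b' => DIFFER
  Position 3: 'b' vs 'd' => DIFFER
  Position 4: 'e' vs 'd' => DIFFER
  Position 5: 'c' vs 'e' => DIFFER
  Position 6: 'd' vs 'c' => DIFFER
Positions that differ: 6

6


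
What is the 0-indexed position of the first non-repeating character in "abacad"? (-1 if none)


Input: abacad
Character frequencies:
  'a': 3
  'b': 1
  'c': 1
  'd': 1
Scanning left to right for freq == 1:
  Position 0 ('a'): freq=3, skip
  Position 1 ('b'): unique! => answer = 1

1


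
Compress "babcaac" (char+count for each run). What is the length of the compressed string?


Input: babcaac
Runs:
  'b' x 1 => "b1"
  'a' x 1 => "a1"
  'b' x 1 => "b1"
  'c' x 1 => "c1"
  'a' x 2 => "a2"
  'c' x 1 => "c1"
Compressed: "b1a1b1c1a2c1"
Compressed length: 12

12


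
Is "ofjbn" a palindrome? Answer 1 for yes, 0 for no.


Input: ofjbn
Reversed: nbjfo
  Compare pos 0 ('o') with pos 4 ('n'): MISMATCH
  Compare pos 1 ('f') with pos 3 ('b'): MISMATCH
Result: not a palindrome

0


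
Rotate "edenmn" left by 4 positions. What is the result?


Input: "edenmn", rotate left by 4
First 4 characters: "eden"
Remaining characters: "mn"
Concatenate remaining + first: "mn" + "eden" = "mneden"

mneden


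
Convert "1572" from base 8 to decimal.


Input: "1572" in base 8
Positional expansion:
  Digit '1' (value 1) x 8^3 = 512
  Digit '5' (value 5) x 8^2 = 320
  Digit '7' (value 7) x 8^1 = 56
  Digit '2' (value 2) x 8^0 = 2
Sum = 890

890


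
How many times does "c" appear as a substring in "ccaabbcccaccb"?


Searching for "c" in "ccaabbcccaccb"
Scanning each position:
  Position 0: "c" => MATCH
  Position 1: "c" => MATCH
  Position 2: "a" => no
  Position 3: "a" => no
  Position 4: "b" => no
  Position 5: "b" => no
  Position 6: "c" => MATCH
  Position 7: "c" => MATCH
  Position 8: "c" => MATCH
  Position 9: "a" => no
  Position 10: "c" => MATCH
  Position 11: "c" => MATCH
  Position 12: "b" => no
Total occurrences: 7

7


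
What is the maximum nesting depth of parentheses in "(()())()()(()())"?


Input: "(()())()()(()())"
Tracking depth:
  Position 0 '(': depth becomes 1
  Position 1 '(': depth becomes 2
  Position 2 ')': depth becomes 1
  Position 3 '(': depth becomes 2
  Position 4 ')': depth becomes 1
  Position 5 ')': depth becomes 0
  Position 6 '(': depth becomes 1
  Position 7 ')': depth becomes 0
  Position 8 '(': depth becomes 1
  Position 9 ')': depth becomes 0
  Position 10 '(': depth becomes 1
  Position 11 '(': depth becomes 2
  Position 12 ')': depth becomes 1
  Position 13 '(': depth becomes 2
  Position 14 ')': depth becomes 1
  Position 15 ')': depth becomes 0
Maximum depth reached: 2

2


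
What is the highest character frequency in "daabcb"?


Input: daabcb
Character counts:
  'a': 2
  'b': 2
  'c': 1
  'd': 1
Maximum frequency: 2

2


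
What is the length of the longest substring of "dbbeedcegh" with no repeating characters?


Input: "dbbeedcegh"
Sliding window (track last position of each char):
  Position 0 ('d'): window [0,0] length 1 -- new best
  Position 1 ('b'): window [0,1] length 2 -- new best
  Position 2 ('b'): repeat (last at 1), move window start to 2
  Position 2 ('b'): window [2,2] length 1
  Position 3 ('e'): window [2,3] length 2
  Position 4 ('e'): repeat (last at 3), move window start to 4
  Position 4 ('e'): window [4,4] length 1
  Position 5 ('d'): window [4,5] length 2
  Position 6 ('c'): window [4,6] length 3 -- new best
  Position 7 ('e'): repeat (last at 4), move window start to 5
  Position 7 ('e'): window [5,7] length 3
  Position 8 ('g'): window [5,8] length 4 -- new best
  Position 9 ('h'): window [5,9] length 5 -- new best
Longest substring with no repeats: "dcegh" with length 5

5


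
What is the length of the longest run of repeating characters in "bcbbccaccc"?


Input: "bcbbccaccc"
Scanning for longest run:
  Position 1 ('c'): new char, reset run to 1
  Position 2 ('b'): new char, reset run to 1
  Position 3 ('b'): continues run of 'b', length=2
  Position 4 ('c'): new char, reset run to 1
  Position 5 ('c'): continues run of 'c', length=2
  Position 6 ('a'): new char, reset run to 1
  Position 7 ('c'): new char, reset run to 1
  Position 8 ('c'): continues run of 'c', length=2
  Position 9 ('c'): continues run of 'c', length=3
Longest run: 'c' with length 3

3


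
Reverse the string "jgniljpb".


Input: jgniljpb
Reading characters right to left:
  Position 7: 'b'
  Position 6: 'p'
  Position 5: 'j'
  Position 4: 'l'
  Position 3: 'i'
  Position 2: 'n'
  Position 1: 'g'
  Position 0: 'j'
Reversed: bpjlingj

bpjlingj


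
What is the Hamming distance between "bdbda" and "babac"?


Comparing "bdbda" and "babac" position by position:
  Position 0: 'b' vs 'b' => same
  Position 1: 'd' vs 'a' => differ
  Position 2: 'b' vs 'b' => same
  Position 3: 'd' vs 'a' => differ
  Position 4: 'a' vs 'c' => differ
Total differences (Hamming distance): 3

3


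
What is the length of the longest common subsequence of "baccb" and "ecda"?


LCS of "baccb" and "ecda"
DP table:
           e    c    d    a
      0    0    0    0    0
  b   0    0    0    0    0
  a   0    0    0    0    1
  c   0    0    1    1    1
  c   0    0    1    1    1
  b   0    0    1    1    1
LCS length = dp[5][4] = 1

1


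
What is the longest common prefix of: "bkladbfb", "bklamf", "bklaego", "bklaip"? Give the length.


Words: bkladbfb, bklamf, bklaego, bklaip
  Position 0: all 'b' => match
  Position 1: all 'k' => match
  Position 2: all 'l' => match
  Position 3: all 'a' => match
  Position 4: ('d', 'm', 'e', 'i') => mismatch, stop
LCP = "bkla" (length 4)

4


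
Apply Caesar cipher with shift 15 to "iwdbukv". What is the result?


Caesar cipher: shift "iwdbukv" by 15
  'i' (pos 8) + 15 = pos 23 = 'x'
  'w' (pos 22) + 15 = pos 11 = 'l'
  'd' (pos 3) + 15 = pos 18 = 's'
  'b' (pos 1) + 15 = pos 16 = 'q'
  'u' (pos 20) + 15 = pos 9 = 'j'
  'k' (pos 10) + 15 = pos 25 = 'z'
  'v' (pos 21) + 15 = pos 10 = 'k'
Result: xlsqjzk

xlsqjzk


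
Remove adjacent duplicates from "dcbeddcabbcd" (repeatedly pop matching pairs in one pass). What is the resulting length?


Input: dcbeddcabbcd
Stack-based adjacent duplicate removal:
  Read 'd': push. Stack: d
  Read 'c': push. Stack: dc
  Read 'b': push. Stack: dcb
  Read 'e': push. Stack: dcbe
  Read 'd': push. Stack: dcbed
  Read 'd': matches stack top 'd' => pop. Stack: dcbe
  Read 'c': push. Stack: dcbec
  Read 'a': push. Stack: dcbeca
  Read 'b': push. Stack: dcbecab
  Read 'b': matches stack top 'b' => pop. Stack: dcbeca
  Read 'c': push. Stack: dcbecac
  Read 'd': push. Stack: dcbecacd
Final stack: "dcbecacd" (length 8)

8


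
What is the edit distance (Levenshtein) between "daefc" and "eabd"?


Computing edit distance: "daefc" -> "eabd"
DP table:
           e    a    b    d
      0    1    2    3    4
  d   1    1    2    3    3
  a   2    2    1    2    3
  e   3    2    2    2    3
  f   4    3    3    3    3
  c   5    4    4    4    4
Edit distance = dp[5][4] = 4

4


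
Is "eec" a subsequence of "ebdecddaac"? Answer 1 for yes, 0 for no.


Check if "eec" is a subsequence of "ebdecddaac"
Greedy scan:
  Position 0 ('e'): matches sub[0] = 'e'
  Position 1 ('b'): no match needed
  Position 2 ('d'): no match needed
  Position 3 ('e'): matches sub[1] = 'e'
  Position 4 ('c'): matches sub[2] = 'c'
  Position 5 ('d'): no match needed
  Position 6 ('d'): no match needed
  Position 7 ('a'): no match needed
  Position 8 ('a'): no match needed
  Position 9 ('c'): no match needed
All 3 characters matched => is a subsequence

1


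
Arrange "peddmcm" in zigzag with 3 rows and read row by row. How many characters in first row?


Zigzag "peddmcm" into 3 rows:
Placing characters:
  'p' => row 0
  'e' => row 1
  'd' => row 2
  'd' => row 1
  'm' => row 0
  'c' => row 1
  'm' => row 2
Rows:
  Row 0: "pm"
  Row 1: "edc"
  Row 2: "dm"
First row length: 2

2


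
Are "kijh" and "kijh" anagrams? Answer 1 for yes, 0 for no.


Strings: "kijh", "kijh"
Sorted first:  hijk
Sorted second: hijk
Sorted forms match => anagrams

1


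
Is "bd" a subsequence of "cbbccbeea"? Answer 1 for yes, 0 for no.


Check if "bd" is a subsequence of "cbbccbeea"
Greedy scan:
  Position 0 ('c'): no match needed
  Position 1 ('b'): matches sub[0] = 'b'
  Position 2 ('b'): no match needed
  Position 3 ('c'): no match needed
  Position 4 ('c'): no match needed
  Position 5 ('b'): no match needed
  Position 6 ('e'): no match needed
  Position 7 ('e'): no match needed
  Position 8 ('a'): no match needed
Only matched 1/2 characters => not a subsequence

0


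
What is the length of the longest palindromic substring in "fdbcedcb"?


Input: "fdbcedcb"
Checking substrings for palindromes:
  No multi-char palindromic substrings found
Longest palindromic substring: "f" with length 1

1


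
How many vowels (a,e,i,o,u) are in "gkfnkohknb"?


Input: gkfnkohknb
Checking each character:
  'g' at position 0: consonant
  'k' at position 1: consonant
  'f' at position 2: consonant
  'n' at position 3: consonant
  'k' at position 4: consonant
  'o' at position 5: vowel (running total: 1)
  'h' at position 6: consonant
  'k' at position 7: consonant
  'n' at position 8: consonant
  'b' at position 9: consonant
Total vowels: 1

1


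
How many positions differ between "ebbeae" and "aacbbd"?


Comparing "ebbeae" and "aacbbd" position by position:
  Position 0: 'e' vs 'a' => DIFFER
  Position 1: 'b' vs 'a' => DIFFER
  Position 2: 'b' vs 'c' => DIFFER
  Position 3: 'e' vs 'b' => DIFFER
  Position 4: 'a' vs 'b' => DIFFER
  Position 5: 'e' vs 'd' => DIFFER
Positions that differ: 6

6


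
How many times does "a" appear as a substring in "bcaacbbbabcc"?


Searching for "a" in "bcaacbbbabcc"
Scanning each position:
  Position 0: "b" => no
  Position 1: "c" => no
  Position 2: "a" => MATCH
  Position 3: "a" => MATCH
  Position 4: "c" => no
  Position 5: "b" => no
  Position 6: "b" => no
  Position 7: "b" => no
  Position 8: "a" => MATCH
  Position 9: "b" => no
  Position 10: "c" => no
  Position 11: "c" => no
Total occurrences: 3

3


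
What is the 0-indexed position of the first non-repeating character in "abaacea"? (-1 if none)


Input: abaacea
Character frequencies:
  'a': 4
  'b': 1
  'c': 1
  'e': 1
Scanning left to right for freq == 1:
  Position 0 ('a'): freq=4, skip
  Position 1 ('b'): unique! => answer = 1

1


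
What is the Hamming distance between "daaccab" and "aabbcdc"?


Comparing "daaccab" and "aabbcdc" position by position:
  Position 0: 'd' vs 'a' => differ
  Position 1: 'a' vs 'a' => same
  Position 2: 'a' vs 'b' => differ
  Position 3: 'c' vs 'b' => differ
  Position 4: 'c' vs 'c' => same
  Position 5: 'a' vs 'd' => differ
  Position 6: 'b' vs 'c' => differ
Total differences (Hamming distance): 5

5


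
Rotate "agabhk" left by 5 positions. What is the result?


Input: "agabhk", rotate left by 5
First 5 characters: "agabh"
Remaining characters: "k"
Concatenate remaining + first: "k" + "agabh" = "kagabh"

kagabh


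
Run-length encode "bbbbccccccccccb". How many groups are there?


Input: bbbbccccccccccb
Scanning for consecutive runs:
  Group 1: 'b' x 4 (positions 0-3)
  Group 2: 'c' x 10 (positions 4-13)
  Group 3: 'b' x 1 (positions 14-14)
Total groups: 3

3


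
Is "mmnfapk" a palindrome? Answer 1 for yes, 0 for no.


Input: mmnfapk
Reversed: kpafnmm
  Compare pos 0 ('m') with pos 6 ('k'): MISMATCH
  Compare pos 1 ('m') with pos 5 ('p'): MISMATCH
  Compare pos 2 ('n') with pos 4 ('a'): MISMATCH
Result: not a palindrome

0


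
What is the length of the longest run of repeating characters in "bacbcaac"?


Input: "bacbcaac"
Scanning for longest run:
  Position 1 ('a'): new char, reset run to 1
  Position 2 ('c'): new char, reset run to 1
  Position 3 ('b'): new char, reset run to 1
  Position 4 ('c'): new char, reset run to 1
  Position 5 ('a'): new char, reset run to 1
  Position 6 ('a'): continues run of 'a', length=2
  Position 7 ('c'): new char, reset run to 1
Longest run: 'a' with length 2

2


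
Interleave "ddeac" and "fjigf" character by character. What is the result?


Interleaving "ddeac" and "fjigf":
  Position 0: 'd' from first, 'f' from second => "df"
  Position 1: 'd' from first, 'j' from second => "dj"
  Position 2: 'e' from first, 'i' from second => "ei"
  Position 3: 'a' from first, 'g' from second => "ag"
  Position 4: 'c' from first, 'f' from second => "cf"
Result: dfdjeiagcf

dfdjeiagcf


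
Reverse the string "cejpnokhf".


Input: cejpnokhf
Reading characters right to left:
  Position 8: 'f'
  Position 7: 'h'
  Position 6: 'k'
  Position 5: 'o'
  Position 4: 'n'
  Position 3: 'p'
  Position 2: 'j'
  Position 1: 'e'
  Position 0: 'c'
Reversed: fhkonpjec

fhkonpjec


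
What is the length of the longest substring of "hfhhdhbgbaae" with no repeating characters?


Input: "hfhhdhbgbaae"
Sliding window (track last position of each char):
  Position 0 ('h'): window [0,0] length 1 -- new best
  Position 1 ('f'): window [0,1] length 2 -- new best
  Position 2 ('h'): repeat (last at 0), move window start to 1
  Position 2 ('h'): window [1,2] length 2
  Position 3 ('h'): repeat (last at 2), move window start to 3
  Position 3 ('h'): window [3,3] length 1
  Position 4 ('d'): window [3,4] length 2
  Position 5 ('h'): repeat (last at 3), move window start to 4
  Position 5 ('h'): window [4,5] length 2
  Position 6 ('b'): window [4,6] length 3 -- new best
  Position 7 ('g'): window [4,7] length 4 -- new best
  Position 8 ('b'): repeat (last at 6), move window start to 7
  Position 8 ('b'): window [7,8] length 2
  Position 9 ('a'): window [7,9] length 3
  Position 10 ('a'): repeat (last at 9), move window start to 10
  Position 10 ('a'): window [10,10] length 1
  Position 11 ('e'): window [10,11] length 2
Longest substring with no repeats: "dhbg" with length 4

4


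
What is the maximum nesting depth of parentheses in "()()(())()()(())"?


Input: "()()(())()()(())"
Tracking depth:
  Position 0 '(': depth becomes 1
  Position 1 ')': depth becomes 0
  Position 2 '(': depth becomes 1
  Position 3 ')': depth becomes 0
  Position 4 '(': depth becomes 1
  Position 5 '(': depth becomes 2
  Position 6 ')': depth becomes 1
  Position 7 ')': depth becomes 0
  Position 8 '(': depth becomes 1
  Position 9 ')': depth becomes 0
  Position 10 '(': depth becomes 1
  Position 11 ')': depth becomes 0
  Position 12 '(': depth becomes 1
  Position 13 '(': depth becomes 2
  Position 14 ')': depth becomes 1
  Position 15 ')': depth becomes 0
Maximum depth reached: 2

2


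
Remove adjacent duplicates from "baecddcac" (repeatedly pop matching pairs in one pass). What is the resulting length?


Input: baecddcac
Stack-based adjacent duplicate removal:
  Read 'b': push. Stack: b
  Read 'a': push. Stack: ba
  Read 'e': push. Stack: bae
  Read 'c': push. Stack: baec
  Read 'd': push. Stack: baecd
  Read 'd': matches stack top 'd' => pop. Stack: baec
  Read 'c': matches stack top 'c' => pop. Stack: bae
  Read 'a': push. Stack: baea
  Read 'c': push. Stack: baeac
Final stack: "baeac" (length 5)

5


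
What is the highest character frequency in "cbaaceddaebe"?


Input: cbaaceddaebe
Character counts:
  'a': 3
  'b': 2
  'c': 2
  'd': 2
  'e': 3
Maximum frequency: 3

3


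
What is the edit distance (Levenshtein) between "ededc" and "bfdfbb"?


Computing edit distance: "ededc" -> "bfdfbb"
DP table:
           b    f    d    f    b    b
      0    1    2    3    4    5    6
  e   1    1    2    3    4    5    6
  d   2    2    2    2    3    4    5
  e   3    3    3    3    3    4    5
  d   4    4    4    3    4    4    5
  c   5    5    5    4    4    5    5
Edit distance = dp[5][6] = 5

5


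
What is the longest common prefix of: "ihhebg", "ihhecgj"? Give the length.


Words: ihhebg, ihhecgj
  Position 0: all 'i' => match
  Position 1: all 'h' => match
  Position 2: all 'h' => match
  Position 3: all 'e' => match
  Position 4: ('b', 'c') => mismatch, stop
LCP = "ihhe" (length 4)

4


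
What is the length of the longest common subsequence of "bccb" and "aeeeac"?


LCS of "bccb" and "aeeeac"
DP table:
           a    e    e    e    a    c
      0    0    0    0    0    0    0
  b   0    0    0    0    0    0    0
  c   0    0    0    0    0    0    1
  c   0    0    0    0    0    0    1
  b   0    0    0    0    0    0    1
LCS length = dp[4][6] = 1

1


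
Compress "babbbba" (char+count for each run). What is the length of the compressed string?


Input: babbbba
Runs:
  'b' x 1 => "b1"
  'a' x 1 => "a1"
  'b' x 4 => "b4"
  'a' x 1 => "a1"
Compressed: "b1a1b4a1"
Compressed length: 8

8


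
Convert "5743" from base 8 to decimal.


Input: "5743" in base 8
Positional expansion:
  Digit '5' (value 5) x 8^3 = 2560
  Digit '7' (value 7) x 8^2 = 448
  Digit '4' (value 4) x 8^1 = 32
  Digit '3' (value 3) x 8^0 = 3
Sum = 3043

3043


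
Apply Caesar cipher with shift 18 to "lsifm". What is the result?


Caesar cipher: shift "lsifm" by 18
  'l' (pos 11) + 18 = pos 3 = 'd'
  's' (pos 18) + 18 = pos 10 = 'k'
  'i' (pos 8) + 18 = pos 0 = 'a'
  'f' (pos 5) + 18 = pos 23 = 'x'
  'm' (pos 12) + 18 = pos 4 = 'e'
Result: dkaxe

dkaxe


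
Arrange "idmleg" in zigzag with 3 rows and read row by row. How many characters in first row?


Zigzag "idmleg" into 3 rows:
Placing characters:
  'i' => row 0
  'd' => row 1
  'm' => row 2
  'l' => row 1
  'e' => row 0
  'g' => row 1
Rows:
  Row 0: "ie"
  Row 1: "dlg"
  Row 2: "m"
First row length: 2

2


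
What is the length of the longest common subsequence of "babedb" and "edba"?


LCS of "babedb" and "edba"
DP table:
           e    d    b    a
      0    0    0    0    0
  b   0    0    0    1    1
  a   0    0    0    1    2
  b   0    0    0    1    2
  e   0    1    1    1    2
  d   0    1    2    2    2
  b   0    1    2    3    3
LCS length = dp[6][4] = 3

3


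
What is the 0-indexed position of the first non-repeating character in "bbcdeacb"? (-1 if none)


Input: bbcdeacb
Character frequencies:
  'a': 1
  'b': 3
  'c': 2
  'd': 1
  'e': 1
Scanning left to right for freq == 1:
  Position 0 ('b'): freq=3, skip
  Position 1 ('b'): freq=3, skip
  Position 2 ('c'): freq=2, skip
  Position 3 ('d'): unique! => answer = 3

3


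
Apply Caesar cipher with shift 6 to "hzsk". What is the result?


Caesar cipher: shift "hzsk" by 6
  'h' (pos 7) + 6 = pos 13 = 'n'
  'z' (pos 25) + 6 = pos 5 = 'f'
  's' (pos 18) + 6 = pos 24 = 'y'
  'k' (pos 10) + 6 = pos 16 = 'q'
Result: nfyq

nfyq


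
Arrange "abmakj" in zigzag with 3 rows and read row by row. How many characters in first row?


Zigzag "abmakj" into 3 rows:
Placing characters:
  'a' => row 0
  'b' => row 1
  'm' => row 2
  'a' => row 1
  'k' => row 0
  'j' => row 1
Rows:
  Row 0: "ak"
  Row 1: "baj"
  Row 2: "m"
First row length: 2

2


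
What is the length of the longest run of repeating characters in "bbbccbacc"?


Input: "bbbccbacc"
Scanning for longest run:
  Position 1 ('b'): continues run of 'b', length=2
  Position 2 ('b'): continues run of 'b', length=3
  Position 3 ('c'): new char, reset run to 1
  Position 4 ('c'): continues run of 'c', length=2
  Position 5 ('b'): new char, reset run to 1
  Position 6 ('a'): new char, reset run to 1
  Position 7 ('c'): new char, reset run to 1
  Position 8 ('c'): continues run of 'c', length=2
Longest run: 'b' with length 3

3


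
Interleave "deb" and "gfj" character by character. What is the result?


Interleaving "deb" and "gfj":
  Position 0: 'd' from first, 'g' from second => "dg"
  Position 1: 'e' from first, 'f' from second => "ef"
  Position 2: 'b' from first, 'j' from second => "bj"
Result: dgefbj

dgefbj


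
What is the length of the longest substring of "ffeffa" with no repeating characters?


Input: "ffeffa"
Sliding window (track last position of each char):
  Position 0 ('f'): window [0,0] length 1 -- new best
  Position 1 ('f'): repeat (last at 0), move window start to 1
  Position 1 ('f'): window [1,1] length 1
  Position 2 ('e'): window [1,2] length 2 -- new best
  Position 3 ('f'): repeat (last at 1), move window start to 2
  Position 3 ('f'): window [2,3] length 2
  Position 4 ('f'): repeat (last at 3), move window start to 4
  Position 4 ('f'): window [4,4] length 1
  Position 5 ('a'): window [4,5] length 2
Longest substring with no repeats: "fe" with length 2

2


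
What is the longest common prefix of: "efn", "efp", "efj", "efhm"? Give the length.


Words: efn, efp, efj, efhm
  Position 0: all 'e' => match
  Position 1: all 'f' => match
  Position 2: ('n', 'p', 'j', 'h') => mismatch, stop
LCP = "ef" (length 2)

2


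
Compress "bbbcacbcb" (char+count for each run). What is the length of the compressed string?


Input: bbbcacbcb
Runs:
  'b' x 3 => "b3"
  'c' x 1 => "c1"
  'a' x 1 => "a1"
  'c' x 1 => "c1"
  'b' x 1 => "b1"
  'c' x 1 => "c1"
  'b' x 1 => "b1"
Compressed: "b3c1a1c1b1c1b1"
Compressed length: 14

14


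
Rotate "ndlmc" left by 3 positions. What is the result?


Input: "ndlmc", rotate left by 3
First 3 characters: "ndl"
Remaining characters: "mc"
Concatenate remaining + first: "mc" + "ndl" = "mcndl"

mcndl


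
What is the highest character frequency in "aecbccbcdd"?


Input: aecbccbcdd
Character counts:
  'a': 1
  'b': 2
  'c': 4
  'd': 2
  'e': 1
Maximum frequency: 4

4


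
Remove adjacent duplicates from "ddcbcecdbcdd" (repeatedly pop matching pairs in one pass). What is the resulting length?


Input: ddcbcecdbcdd
Stack-based adjacent duplicate removal:
  Read 'd': push. Stack: d
  Read 'd': matches stack top 'd' => pop. Stack: (empty)
  Read 'c': push. Stack: c
  Read 'b': push. Stack: cb
  Read 'c': push. Stack: cbc
  Read 'e': push. Stack: cbce
  Read 'c': push. Stack: cbcec
  Read 'd': push. Stack: cbcecd
  Read 'b': push. Stack: cbcecdb
  Read 'c': push. Stack: cbcecdbc
  Read 'd': push. Stack: cbcecdbcd
  Read 'd': matches stack top 'd' => pop. Stack: cbcecdbc
Final stack: "cbcecdbc" (length 8)

8


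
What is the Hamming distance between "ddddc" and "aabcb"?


Comparing "ddddc" and "aabcb" position by position:
  Position 0: 'd' vs 'a' => differ
  Position 1: 'd' vs 'a' => differ
  Position 2: 'd' vs 'b' => differ
  Position 3: 'd' vs 'c' => differ
  Position 4: 'c' vs 'b' => differ
Total differences (Hamming distance): 5

5


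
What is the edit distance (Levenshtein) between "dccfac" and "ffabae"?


Computing edit distance: "dccfac" -> "ffabae"
DP table:
           f    f    a    b    a    e
      0    1    2    3    4    5    6
  d   1    1    2    3    4    5    6
  c   2    2    2    3    4    5    6
  c   3    3    3    3    4    5    6
  f   4    3    3    4    4    5    6
  a   5    4    4    3    4    4    5
  c   6    5    5    4    4    5    5
Edit distance = dp[6][6] = 5

5


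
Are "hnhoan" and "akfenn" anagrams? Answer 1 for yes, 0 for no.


Strings: "hnhoan", "akfenn"
Sorted first:  ahhnno
Sorted second: aefknn
Differ at position 1: 'h' vs 'e' => not anagrams

0


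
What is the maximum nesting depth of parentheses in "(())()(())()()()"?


Input: "(())()(())()()()"
Tracking depth:
  Position 0 '(': depth becomes 1
  Position 1 '(': depth becomes 2
  Position 2 ')': depth becomes 1
  Position 3 ')': depth becomes 0
  Position 4 '(': depth becomes 1
  Position 5 ')': depth becomes 0
  Position 6 '(': depth becomes 1
  Position 7 '(': depth becomes 2
  Position 8 ')': depth becomes 1
  Position 9 ')': depth becomes 0
  Position 10 '(': depth becomes 1
  Position 11 ')': depth becomes 0
  Position 12 '(': depth becomes 1
  Position 13 ')': depth becomes 0
  Position 14 '(': depth becomes 1
  Position 15 ')': depth becomes 0
Maximum depth reached: 2

2


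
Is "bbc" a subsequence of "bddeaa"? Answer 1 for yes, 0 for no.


Check if "bbc" is a subsequence of "bddeaa"
Greedy scan:
  Position 0 ('b'): matches sub[0] = 'b'
  Position 1 ('d'): no match needed
  Position 2 ('d'): no match needed
  Position 3 ('e'): no match needed
  Position 4 ('a'): no match needed
  Position 5 ('a'): no match needed
Only matched 1/3 characters => not a subsequence

0


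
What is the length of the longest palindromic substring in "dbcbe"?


Input: "dbcbe"
Checking substrings for palindromes:
  [1:4] "bcb" (len 3) => palindrome
Longest palindromic substring: "bcb" with length 3

3


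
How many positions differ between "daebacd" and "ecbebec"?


Comparing "daebacd" and "ecbebec" position by position:
  Position 0: 'd' vs 'e' => DIFFER
  Position 1: 'a' vs 'c' => DIFFER
  Position 2: 'e' vs 'b' => DIFFER
  Position 3: 'b' vs 'e' => DIFFER
  Position 4: 'a' vs 'b' => DIFFER
  Position 5: 'c' vs 'e' => DIFFER
  Position 6: 'd' vs 'c' => DIFFER
Positions that differ: 7

7
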